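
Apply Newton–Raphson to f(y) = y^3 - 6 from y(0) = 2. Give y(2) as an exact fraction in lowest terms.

1979/1089

f'(y) = 3y^2.
f(2) = 2, f'(2) = 12, so y(1) = 2 - 2/12 = 11/6.
f(11/6) = 35/216, f'(11/6) = 121/12, so y(2) = (11/6) - (35/216)/(121/12) = 1979/1089.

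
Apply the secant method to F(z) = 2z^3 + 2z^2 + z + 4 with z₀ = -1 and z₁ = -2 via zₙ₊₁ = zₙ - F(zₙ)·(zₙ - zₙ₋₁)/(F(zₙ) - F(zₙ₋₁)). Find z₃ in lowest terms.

-148/101

F(-1) = 3, F(-2) = -6. z₂ = (-2) - (-6)·((-2) - (-1))/((-6) - 3) = -4/3.
F(-2) = -6, F(-4/3) = 40/27. z₃ = (-4/3) - (40/27)·((-4/3) - (-2))/((40/27) - (-6)) = -148/101.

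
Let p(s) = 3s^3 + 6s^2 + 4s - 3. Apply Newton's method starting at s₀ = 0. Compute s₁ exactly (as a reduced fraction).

3/4

p'(s) = 9s^2 + 12s + 4.
p(0) = -3, p'(0) = 4, so s₁ = 0 - (-3)/4 = 3/4.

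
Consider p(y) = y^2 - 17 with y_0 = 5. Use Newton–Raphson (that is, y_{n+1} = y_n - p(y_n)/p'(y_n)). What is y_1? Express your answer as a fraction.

21/5

p'(y) = 2y.
p(5) = 8, p'(5) = 10, so y_1 = 5 - 8/10 = 21/5.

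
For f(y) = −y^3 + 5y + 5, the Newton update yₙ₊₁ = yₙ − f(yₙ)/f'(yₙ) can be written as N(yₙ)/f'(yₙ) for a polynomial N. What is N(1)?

f'(y) = −3y^2 + 5.
N(y) = y·f'(y) − f(y) = y·(−3y^2 + 5) − (−y^3 + 5y + 5) = −2y^3 − 5.
N(1) = −7.

−7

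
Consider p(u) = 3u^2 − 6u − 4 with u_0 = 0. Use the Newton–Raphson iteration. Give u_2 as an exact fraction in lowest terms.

−8/15

p'(u) = 6u − 6.
p(0) = −4, p'(0) = −6, so u_1 = 0 − (−4)/(−6) = −2/3.
p(−2/3) = 4/3, p'(−2/3) = −10, so u_2 = (−2/3) − (4/3)/(−10) = −8/15.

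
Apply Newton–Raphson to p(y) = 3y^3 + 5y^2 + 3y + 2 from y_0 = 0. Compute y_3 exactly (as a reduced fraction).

p'(y) = 9y^2 + 10y + 3.
p(0) = 2, p'(0) = 3, so y_1 = 0 - 2/3 = -2/3.
p(-2/3) = 4/3, p'(-2/3) = 1/3, so y_2 = (-2/3) - (4/3)/(1/3) = -14/3.
p(-14/3) = -208, p'(-14/3) = 457/3, so y_3 = (-14/3) - (-208)/(457/3) = -4526/1371.

-4526/1371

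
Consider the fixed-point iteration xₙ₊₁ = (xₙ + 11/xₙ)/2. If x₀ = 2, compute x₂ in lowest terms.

401/120

x₁ = (2 + 11/2)/2 = 15/4.
x₂ = (15/4 + 11/(15/4))/2 = 401/120.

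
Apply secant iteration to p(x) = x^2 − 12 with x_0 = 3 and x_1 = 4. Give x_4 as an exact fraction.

724/209

p(3) = −3, p(4) = 4. x_2 = 4 − 4·(4 − 3)/(4 − (−3)) = 24/7.
p(4) = 4, p(24/7) = −12/49. x_3 = (24/7) − (−12/49)·((24/7) − 4)/((−12/49) − 4) = 45/13.
p(24/7) = −12/49, p(45/13) = −3/169. x_4 = (45/13) − (−3/169)·((45/13) − (24/7))/((−3/169) − (−12/49)) = 724/209.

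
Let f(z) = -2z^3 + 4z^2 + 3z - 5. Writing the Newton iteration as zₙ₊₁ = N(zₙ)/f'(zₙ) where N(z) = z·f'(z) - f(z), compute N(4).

-187

f'(z) = -6z^2 + 8z + 3.
N(z) = z·f'(z) - f(z) = z·(-6z^2 + 8z + 3) - (-2z^3 + 4z^2 + 3z - 5) = -4z^3 + 4z^2 + 5.
N(4) = -187.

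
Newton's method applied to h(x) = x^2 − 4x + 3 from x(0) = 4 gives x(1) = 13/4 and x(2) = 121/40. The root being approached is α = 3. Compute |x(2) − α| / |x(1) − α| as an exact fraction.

1/10

x(1) − α = 13/4 − 3 = 1/4, so |x(1) − α| = 1/4.
x(2) − α = 121/40 − 3 = 1/40, so |x(2) − α| = 1/40.
Ratio = (1/40) / (1/4) = 1/10.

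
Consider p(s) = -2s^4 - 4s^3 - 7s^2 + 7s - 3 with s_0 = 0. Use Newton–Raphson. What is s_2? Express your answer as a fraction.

p'(s) = -8s^3 - 12s^2 - 14s + 7.
p(0) = -3, p'(0) = 7, so s_1 = 0 - (-3)/7 = 3/7.
p(3/7) = -4005/2401, p'(3/7) = -629/343, so s_2 = (3/7) - (-4005/2401)/(-629/343) = -2118/4403.

-2118/4403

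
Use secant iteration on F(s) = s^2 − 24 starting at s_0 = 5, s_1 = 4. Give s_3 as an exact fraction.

F(5) = 1, F(4) = −8. s_2 = 4 − (−8)·(4 − 5)/((−8) − 1) = 44/9.
F(4) = −8, F(44/9) = −8/81. s_3 = (44/9) − (−8/81)·((44/9) − 4)/((−8/81) − (−8)) = 49/10.

49/10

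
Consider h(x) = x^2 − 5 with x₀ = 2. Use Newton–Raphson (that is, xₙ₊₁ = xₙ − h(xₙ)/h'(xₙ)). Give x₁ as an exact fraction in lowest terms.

h'(x) = 2x.
h(2) = −1, h'(2) = 4, so x₁ = 2 − (−1)/4 = 9/4.

9/4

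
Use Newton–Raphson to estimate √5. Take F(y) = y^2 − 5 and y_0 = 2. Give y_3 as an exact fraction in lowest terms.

F'(y) = 2y.
F(2) = −1, F'(2) = 4, so y_1 = 2 − (−1)/4 = 9/4.
F(9/4) = 1/16, F'(9/4) = 9/2, so y_2 = (9/4) − (1/16)/(9/2) = 161/72.
F(161/72) = 1/5184, F'(161/72) = 161/36, so y_3 = (161/72) − (1/5184)/(161/36) = 51841/23184.

51841/23184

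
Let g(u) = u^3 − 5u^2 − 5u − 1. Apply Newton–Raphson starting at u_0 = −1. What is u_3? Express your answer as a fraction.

−1831448/3068265

g'(u) = 3u^2 − 10u − 5.
g(−1) = −2, g'(−1) = 8, so u_1 = (−1) − (−2)/8 = −3/4.
g(−3/4) = −31/64, g'(−3/4) = 67/16, so u_2 = (−3/4) − (−31/64)/(67/16) = −85/134.
g(−85/134) = −229679/2406104, g'(−85/134) = 45795/17956, so u_3 = (−85/134) − (−229679/2406104)/(45795/17956) = −1831448/3068265.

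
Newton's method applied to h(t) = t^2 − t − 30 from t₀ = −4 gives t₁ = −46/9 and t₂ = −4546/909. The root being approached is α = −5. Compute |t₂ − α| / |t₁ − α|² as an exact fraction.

t₁ − α = −46/9 − (−5) = −46/9 + 5 = −1/9, so |t₁ − α| = 1/9.
t₂ − α = −4546/909 − (−5) = −4546/909 + 5 = −1/909, so |t₂ − α| = 1/909.
|t₁ − α|² = 1/81.
Ratio = (1/909) / (1/81) = 9/101.

9/101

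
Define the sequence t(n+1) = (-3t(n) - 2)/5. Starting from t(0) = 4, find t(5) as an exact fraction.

t(1) = (-3·4 - 2)/5 = -14/5.
t(2) = (-3·(-14/5) - 2)/5 = 32/25.
t(3) = (-3·(32/25) - 2)/5 = -146/125.
t(4) = (-3·(-146/125) - 2)/5 = 188/625.
t(5) = (-3·(188/625) - 2)/5 = -1814/3125.

-1814/3125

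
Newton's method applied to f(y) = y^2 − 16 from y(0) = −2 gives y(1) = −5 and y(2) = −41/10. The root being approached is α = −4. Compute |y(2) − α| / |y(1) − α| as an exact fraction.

y(1) − α = −5 − (−4) = −5 + 4 = −1, so |y(1) − α| = 1.
y(2) − α = −41/10 − (−4) = −41/10 + 4 = −1/10, so |y(2) − α| = 1/10.
Ratio = (1/10) / 1 = 1/10.

1/10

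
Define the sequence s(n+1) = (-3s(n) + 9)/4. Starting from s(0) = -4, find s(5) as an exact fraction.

s(1) = (-3·(-4) + 9)/4 = 21/4.
s(2) = (-3·(21/4) + 9)/4 = -27/16.
s(3) = (-3·(-27/16) + 9)/4 = 225/64.
s(4) = (-3·(225/64) + 9)/4 = -99/256.
s(5) = (-3·(-99/256) + 9)/4 = 2601/1024.

2601/1024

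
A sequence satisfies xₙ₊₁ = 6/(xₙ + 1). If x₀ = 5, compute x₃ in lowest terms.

x₁ = 6/(5 + 1) = 1.
x₂ = 6/(1 + 1) = 3.
x₃ = 6/(3 + 1) = 3/2.

3/2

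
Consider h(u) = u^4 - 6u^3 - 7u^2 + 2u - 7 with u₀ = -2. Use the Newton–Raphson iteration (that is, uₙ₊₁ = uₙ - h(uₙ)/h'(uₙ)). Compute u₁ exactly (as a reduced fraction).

-123/74

h'(u) = 4u^3 - 18u^2 - 14u + 2.
h(-2) = 25, h'(-2) = -74, so u₁ = (-2) - 25/(-74) = -123/74.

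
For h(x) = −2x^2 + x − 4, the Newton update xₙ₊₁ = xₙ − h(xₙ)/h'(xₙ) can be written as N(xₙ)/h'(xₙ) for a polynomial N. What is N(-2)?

−4

h'(x) = −4x + 1.
N(x) = x·h'(x) − h(x) = x·(−4x + 1) − (−2x^2 + x − 4) = −2x^2 + 4.
N(-2) = −4.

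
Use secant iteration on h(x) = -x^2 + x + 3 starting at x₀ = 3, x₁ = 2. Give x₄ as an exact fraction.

426/185

h(3) = -3, h(2) = 1. x₂ = 2 - 1·(2 - 3)/(1 - (-3)) = 9/4.
h(2) = 1, h(9/4) = 3/16. x₃ = (9/4) - (3/16)·((9/4) - 2)/((3/16) - 1) = 30/13.
h(9/4) = 3/16, h(30/13) = -3/169. x₄ = (30/13) - (-3/169)·((30/13) - (9/4))/((-3/169) - (3/16)) = 426/185.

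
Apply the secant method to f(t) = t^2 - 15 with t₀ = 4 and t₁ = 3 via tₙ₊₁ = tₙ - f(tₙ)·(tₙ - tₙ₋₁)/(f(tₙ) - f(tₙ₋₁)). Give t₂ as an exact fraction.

f(4) = 1, f(3) = -6. t₂ = 3 - (-6)·(3 - 4)/((-6) - 1) = 27/7.

27/7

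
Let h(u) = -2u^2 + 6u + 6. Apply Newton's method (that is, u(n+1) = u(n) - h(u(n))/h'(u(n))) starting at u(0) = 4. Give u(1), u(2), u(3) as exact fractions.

h'(u) = -4u + 6.
h(4) = -2, h'(4) = -10, so u(1) = 4 - (-2)/(-10) = 19/5.
h(19/5) = -2/25, h'(19/5) = -46/5, so u(2) = (19/5) - (-2/25)/(-46/5) = 436/115.
h(436/115) = -2/13225, h'(436/115) = -1054/115, so u(3) = (436/115) - (-2/13225)/(-1054/115) = 229771/60605.

u(1) = 19/5, u(2) = 436/115, u(3) = 229771/60605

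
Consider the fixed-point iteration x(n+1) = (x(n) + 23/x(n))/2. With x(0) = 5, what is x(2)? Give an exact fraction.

x(1) = (5 + 23/5)/2 = 24/5.
x(2) = (24/5 + 23/(24/5))/2 = 1151/240.

1151/240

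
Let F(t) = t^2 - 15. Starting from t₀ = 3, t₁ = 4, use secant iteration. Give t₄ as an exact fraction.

1921/496

F(3) = -6, F(4) = 1. t₂ = 4 - 1·(4 - 3)/(1 - (-6)) = 27/7.
F(4) = 1, F(27/7) = -6/49. t₃ = (27/7) - (-6/49)·((27/7) - 4)/((-6/49) - 1) = 213/55.
F(27/7) = -6/49, F(213/55) = -6/3025. t₄ = (213/55) - (-6/3025)·((213/55) - (27/7))/((-6/3025) - (-6/49)) = 1921/496.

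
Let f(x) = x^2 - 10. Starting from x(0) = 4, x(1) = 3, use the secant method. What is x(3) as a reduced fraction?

f(4) = 6, f(3) = -1. x(2) = 3 - (-1)·(3 - 4)/((-1) - 6) = 22/7.
f(3) = -1, f(22/7) = -6/49. x(3) = (22/7) - (-6/49)·((22/7) - 3)/((-6/49) - (-1)) = 136/43.

136/43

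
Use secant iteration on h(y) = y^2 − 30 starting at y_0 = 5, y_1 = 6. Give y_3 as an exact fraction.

h(5) = −5, h(6) = 6. y_2 = 6 − 6·(6 − 5)/(6 − (−5)) = 60/11.
h(6) = 6, h(60/11) = −30/121. y_3 = (60/11) − (−30/121)·((60/11) − 6)/((−30/121) − 6) = 115/21.

115/21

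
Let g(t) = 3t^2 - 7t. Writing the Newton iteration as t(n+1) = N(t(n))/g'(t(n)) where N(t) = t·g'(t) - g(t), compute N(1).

3

g'(t) = 6t - 7.
N(t) = t·g'(t) - g(t) = t·(6t - 7) - (3t^2 - 7t) = 3t^2.
N(1) = 3.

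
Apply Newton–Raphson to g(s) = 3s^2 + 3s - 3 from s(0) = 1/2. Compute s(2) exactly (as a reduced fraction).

89/144

g'(s) = 6s + 3.
g(1/2) = -3/4, g'(1/2) = 6, so s(1) = (1/2) - (-3/4)/6 = 5/8.
g(5/8) = 3/64, g'(5/8) = 27/4, so s(2) = (5/8) - (3/64)/(27/4) = 89/144.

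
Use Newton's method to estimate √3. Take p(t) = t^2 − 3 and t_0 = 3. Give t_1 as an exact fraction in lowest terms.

p'(t) = 2t.
p(3) = 6, p'(3) = 6, so t_1 = 3 − 6/6 = 2.

2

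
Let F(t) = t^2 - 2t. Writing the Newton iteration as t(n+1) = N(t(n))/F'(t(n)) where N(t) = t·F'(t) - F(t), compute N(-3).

F'(t) = 2t - 2.
N(t) = t·F'(t) - F(t) = t·(2t - 2) - (t^2 - 2t) = t^2.
N(-3) = 9.

9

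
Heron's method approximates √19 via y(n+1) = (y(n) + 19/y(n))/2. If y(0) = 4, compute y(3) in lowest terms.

y(1) = (4 + 19/4)/2 = 35/8.
y(2) = (35/8 + 19/(35/8))/2 = 2441/560.
y(3) = (2441/560 + 19/(2441/560))/2 = 11916881/2733920.

11916881/2733920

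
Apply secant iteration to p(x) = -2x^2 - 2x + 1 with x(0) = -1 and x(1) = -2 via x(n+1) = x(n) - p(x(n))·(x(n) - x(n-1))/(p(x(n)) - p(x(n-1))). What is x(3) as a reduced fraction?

-4/3

p(-1) = 1, p(-2) = -3. x(2) = (-2) - (-3)·((-2) - (-1))/((-3) - 1) = -5/4.
p(-2) = -3, p(-5/4) = 3/8. x(3) = (-5/4) - (3/8)·((-5/4) - (-2))/((3/8) - (-3)) = -4/3.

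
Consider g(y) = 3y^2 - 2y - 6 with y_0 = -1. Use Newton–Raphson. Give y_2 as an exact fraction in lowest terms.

g'(y) = 6y - 2.
g(-1) = -1, g'(-1) = -8, so y_1 = (-1) - (-1)/(-8) = -9/8.
g(-9/8) = 3/64, g'(-9/8) = -35/4, so y_2 = (-9/8) - (3/64)/(-35/4) = -627/560.

-627/560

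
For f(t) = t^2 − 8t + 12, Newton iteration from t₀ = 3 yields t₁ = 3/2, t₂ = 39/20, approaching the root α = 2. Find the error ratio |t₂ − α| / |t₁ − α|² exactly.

1/5

t₁ − α = 3/2 − 2 = −1/2, so |t₁ − α| = 1/2.
t₂ − α = 39/20 − 2 = −1/20, so |t₂ − α| = 1/20.
|t₁ − α|² = 1/4.
Ratio = (1/20) / (1/4) = 1/5.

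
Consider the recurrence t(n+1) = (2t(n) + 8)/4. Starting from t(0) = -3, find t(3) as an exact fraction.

25/8

t(1) = (2·(-3) + 8)/4 = 1/2.
t(2) = (2·(1/2) + 8)/4 = 9/4.
t(3) = (2·(9/4) + 8)/4 = 25/8.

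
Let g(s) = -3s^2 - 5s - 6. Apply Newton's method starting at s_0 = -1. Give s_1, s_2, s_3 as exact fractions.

s_1 = 3, s_2 = 21/23, s_3 = -1851/5543

g'(s) = -6s - 5.
g(-1) = -4, g'(-1) = 1, so s_1 = (-1) - (-4)/1 = 3.
g(3) = -48, g'(3) = -23, so s_2 = 3 - (-48)/(-23) = 21/23.
g(21/23) = -6912/529, g'(21/23) = -241/23, so s_3 = (21/23) - (-6912/529)/(-241/23) = -1851/5543.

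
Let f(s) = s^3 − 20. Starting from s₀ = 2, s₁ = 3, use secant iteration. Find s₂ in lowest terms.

50/19

f(2) = −12, f(3) = 7. s₂ = 3 − 7·(3 − 2)/(7 − (−12)) = 50/19.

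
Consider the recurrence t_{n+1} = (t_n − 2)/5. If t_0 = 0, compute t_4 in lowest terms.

t_1 = (0 − 2)/5 = −2/5.
t_2 = ((−2/5) − 2)/5 = −12/25.
t_3 = ((−12/25) − 2)/5 = −62/125.
t_4 = ((−62/125) − 2)/5 = −312/625.

−312/625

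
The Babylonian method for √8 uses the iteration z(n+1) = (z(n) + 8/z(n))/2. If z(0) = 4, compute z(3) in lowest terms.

z(1) = (4 + 8/4)/2 = 3.
z(2) = (3 + 8/3)/2 = 17/6.
z(3) = (17/6 + 8/(17/6))/2 = 577/204.

577/204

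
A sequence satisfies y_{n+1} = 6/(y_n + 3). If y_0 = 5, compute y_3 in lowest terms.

30/23

y_1 = 6/(5 + 3) = 3/4.
y_2 = 6/(3/4 + 3) = 8/5.
y_3 = 6/(8/5 + 3) = 30/23.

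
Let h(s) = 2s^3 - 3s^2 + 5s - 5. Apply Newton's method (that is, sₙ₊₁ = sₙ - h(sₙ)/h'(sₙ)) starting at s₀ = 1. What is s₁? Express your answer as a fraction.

h'(s) = 6s^2 - 6s + 5.
h(1) = -1, h'(1) = 5, so s₁ = 1 - (-1)/5 = 6/5.

6/5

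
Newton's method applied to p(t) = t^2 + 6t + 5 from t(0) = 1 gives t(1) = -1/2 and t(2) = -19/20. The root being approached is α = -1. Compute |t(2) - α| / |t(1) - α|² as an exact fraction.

t(1) - α = -1/2 - (-1) = -1/2 + 1 = 1/2, so |t(1) - α| = 1/2.
t(2) - α = -19/20 - (-1) = -19/20 + 1 = 1/20, so |t(2) - α| = 1/20.
|t(1) - α|² = 1/4.
Ratio = (1/20) / (1/4) = 1/5.

1/5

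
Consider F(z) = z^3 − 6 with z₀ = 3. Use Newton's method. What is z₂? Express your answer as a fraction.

10187/5400

F'(z) = 3z^2.
F(3) = 21, F'(3) = 27, so z₁ = 3 − 21/27 = 20/9.
F(20/9) = 3626/729, F'(20/9) = 400/27, so z₂ = (20/9) − (3626/729)/(400/27) = 10187/5400.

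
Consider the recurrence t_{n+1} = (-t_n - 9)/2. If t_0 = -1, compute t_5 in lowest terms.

t_1 = (-(-1) - 9)/2 = -4.
t_2 = (-(-4) - 9)/2 = -5/2.
t_3 = (-(-5/2) - 9)/2 = -13/4.
t_4 = (-(-13/4) - 9)/2 = -23/8.
t_5 = (-(-23/8) - 9)/2 = -49/16.

-49/16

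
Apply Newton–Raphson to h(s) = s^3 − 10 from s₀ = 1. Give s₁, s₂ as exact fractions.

h'(s) = 3s^2.
h(1) = −9, h'(1) = 3, so s₁ = 1 − (−9)/3 = 4.
h(4) = 54, h'(4) = 48, so s₂ = 4 − 54/48 = 23/8.

s₁ = 4, s₂ = 23/8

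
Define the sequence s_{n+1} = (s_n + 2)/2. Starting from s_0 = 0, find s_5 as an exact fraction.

31/16

s_1 = (0 + 2)/2 = 1.
s_2 = (1 + 2)/2 = 3/2.
s_3 = ((3/2) + 2)/2 = 7/4.
s_4 = ((7/4) + 2)/2 = 15/8.
s_5 = ((15/8) + 2)/2 = 31/16.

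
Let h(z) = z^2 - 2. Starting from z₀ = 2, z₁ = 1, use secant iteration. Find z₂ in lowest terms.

h(2) = 2, h(1) = -1. z₂ = 1 - (-1)·(1 - 2)/((-1) - 2) = 4/3.

4/3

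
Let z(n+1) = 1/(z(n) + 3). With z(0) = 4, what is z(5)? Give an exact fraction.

z(1) = 1/(4 + 3) = 1/7.
z(2) = 1/(1/7 + 3) = 7/22.
z(3) = 1/(7/22 + 3) = 22/73.
z(4) = 1/(22/73 + 3) = 73/241.
z(5) = 1/(73/241 + 3) = 241/796.

241/796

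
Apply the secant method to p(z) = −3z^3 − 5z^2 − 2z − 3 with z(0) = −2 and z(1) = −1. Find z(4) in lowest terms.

−39178051/25393603

p(−2) = 5, p(−1) = −3. z(2) = (−1) − (−3)·((−1) − (−2))/((−3) − 5) = −11/8.
p(−1) = −3, p(−11/8) = −975/512. z(3) = (−11/8) − (−975/512)·((−11/8) − (−1))/((−975/512) − (−3)) = −379/187.
p(−11/8) = −975/512, p(−379/187) = 35904375/6539203. z(4) = (−379/187) − (35904375/6539203)·((−379/187) − (−11/8))/((35904375/6539203) − (−975/512)) = −39178051/25393603.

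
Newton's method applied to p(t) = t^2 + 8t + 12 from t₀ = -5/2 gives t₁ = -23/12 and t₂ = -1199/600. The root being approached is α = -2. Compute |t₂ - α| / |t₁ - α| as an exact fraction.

t₁ - α = -23/12 - (-2) = -23/12 + 2 = 1/12, so |t₁ - α| = 1/12.
t₂ - α = -1199/600 - (-2) = -1199/600 + 2 = 1/600, so |t₂ - α| = 1/600.
Ratio = (1/600) / (1/12) = 1/50.

1/50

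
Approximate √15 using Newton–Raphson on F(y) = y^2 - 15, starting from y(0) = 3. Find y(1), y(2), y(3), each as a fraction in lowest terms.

F'(y) = 2y.
F(3) = -6, F'(3) = 6, so y(1) = 3 - (-6)/6 = 4.
F(4) = 1, F'(4) = 8, so y(2) = 4 - 1/8 = 31/8.
F(31/8) = 1/64, F'(31/8) = 31/4, so y(3) = (31/8) - (1/64)/(31/4) = 1921/496.

y(1) = 4, y(2) = 31/8, y(3) = 1921/496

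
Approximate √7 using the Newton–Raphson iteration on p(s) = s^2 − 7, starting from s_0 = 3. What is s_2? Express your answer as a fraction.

p'(s) = 2s.
p(3) = 2, p'(3) = 6, so s_1 = 3 − 2/6 = 8/3.
p(8/3) = 1/9, p'(8/3) = 16/3, so s_2 = (8/3) − (1/9)/(16/3) = 127/48.

127/48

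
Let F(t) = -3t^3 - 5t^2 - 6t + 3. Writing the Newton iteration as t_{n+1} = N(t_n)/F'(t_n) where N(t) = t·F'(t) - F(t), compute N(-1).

-2

F'(t) = -9t^2 - 10t - 6.
N(t) = t·F'(t) - F(t) = t·(-9t^2 - 10t - 6) - (-3t^3 - 5t^2 - 6t + 3) = -6t^3 - 5t^2 - 3.
N(-1) = -2.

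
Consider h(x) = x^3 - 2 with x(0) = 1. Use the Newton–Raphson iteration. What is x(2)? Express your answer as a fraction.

91/72

h'(x) = 3x^2.
h(1) = -1, h'(1) = 3, so x(1) = 1 - (-1)/3 = 4/3.
h(4/3) = 10/27, h'(4/3) = 16/3, so x(2) = (4/3) - (10/27)/(16/3) = 91/72.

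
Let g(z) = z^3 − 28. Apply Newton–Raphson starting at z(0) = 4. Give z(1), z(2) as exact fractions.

g'(z) = 3z^2.
g(4) = 36, g'(4) = 48, so z(1) = 4 − 36/48 = 13/4.
g(13/4) = 405/64, g'(13/4) = 507/16, so z(2) = (13/4) − (405/64)/(507/16) = 1031/338.

z(1) = 13/4, z(2) = 1031/338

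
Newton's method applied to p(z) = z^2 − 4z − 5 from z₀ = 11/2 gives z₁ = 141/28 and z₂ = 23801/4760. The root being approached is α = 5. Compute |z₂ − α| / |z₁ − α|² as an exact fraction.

14/85

z₁ − α = 141/28 − 5 = 1/28, so |z₁ − α| = 1/28.
z₂ − α = 23801/4760 − 5 = 1/4760, so |z₂ − α| = 1/4760.
|z₁ − α|² = 1/784.
Ratio = (1/4760) / (1/784) = 14/85.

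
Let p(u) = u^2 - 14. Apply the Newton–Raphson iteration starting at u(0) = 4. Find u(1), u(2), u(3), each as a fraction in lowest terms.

p'(u) = 2u.
p(4) = 2, p'(4) = 8, so u(1) = 4 - 2/8 = 15/4.
p(15/4) = 1/16, p'(15/4) = 15/2, so u(2) = (15/4) - (1/16)/(15/2) = 449/120.
p(449/120) = 1/14400, p'(449/120) = 449/60, so u(3) = (449/120) - (1/14400)/(449/60) = 403201/107760.

u(1) = 15/4, u(2) = 449/120, u(3) = 403201/107760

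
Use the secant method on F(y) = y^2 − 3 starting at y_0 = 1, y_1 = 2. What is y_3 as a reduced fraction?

F(1) = −2, F(2) = 1. y_2 = 2 − 1·(2 − 1)/(1 − (−2)) = 5/3.
F(2) = 1, F(5/3) = −2/9. y_3 = (5/3) − (−2/9)·((5/3) − 2)/((−2/9) − 1) = 19/11.

19/11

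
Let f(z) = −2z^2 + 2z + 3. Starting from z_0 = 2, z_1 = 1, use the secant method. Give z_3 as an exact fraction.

f(2) = −1, f(1) = 3. z_2 = 1 − 3·(1 − 2)/(3 − (−1)) = 7/4.
f(1) = 3, f(7/4) = 3/8. z_3 = (7/4) − (3/8)·((7/4) − 1)/((3/8) − 3) = 13/7.

13/7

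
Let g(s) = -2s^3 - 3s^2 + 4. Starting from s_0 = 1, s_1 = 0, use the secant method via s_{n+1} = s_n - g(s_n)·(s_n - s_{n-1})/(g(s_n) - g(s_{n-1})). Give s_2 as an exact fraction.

4/5

g(1) = -1, g(0) = 4. s_2 = 0 - 4·(0 - 1)/(4 - (-1)) = 4/5.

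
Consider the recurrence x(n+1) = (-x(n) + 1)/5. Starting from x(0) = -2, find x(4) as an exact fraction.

x(1) = (-(-2) + 1)/5 = 3/5.
x(2) = (-(3/5) + 1)/5 = 2/25.
x(3) = (-(2/25) + 1)/5 = 23/125.
x(4) = (-(23/125) + 1)/5 = 102/625.

102/625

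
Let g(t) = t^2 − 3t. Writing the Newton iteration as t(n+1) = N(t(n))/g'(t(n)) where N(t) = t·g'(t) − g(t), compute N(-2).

g'(t) = 2t − 3.
N(t) = t·g'(t) − g(t) = t·(2t − 3) − (t^2 − 3t) = t^2.
N(-2) = 4.

4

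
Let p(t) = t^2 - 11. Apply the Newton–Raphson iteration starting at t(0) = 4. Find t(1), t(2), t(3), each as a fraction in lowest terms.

t(1) = 27/8, t(2) = 1433/432, t(3) = 4106353/1238112

p'(t) = 2t.
p(4) = 5, p'(4) = 8, so t(1) = 4 - 5/8 = 27/8.
p(27/8) = 25/64, p'(27/8) = 27/4, so t(2) = (27/8) - (25/64)/(27/4) = 1433/432.
p(1433/432) = 625/186624, p'(1433/432) = 1433/216, so t(3) = (1433/432) - (625/186624)/(1433/216) = 4106353/1238112.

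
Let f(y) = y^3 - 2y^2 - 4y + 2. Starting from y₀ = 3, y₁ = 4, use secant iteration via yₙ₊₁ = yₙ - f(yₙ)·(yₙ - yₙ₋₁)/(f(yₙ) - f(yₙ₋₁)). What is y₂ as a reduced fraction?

f(3) = -1, f(4) = 18. y₂ = 4 - 18·(4 - 3)/(18 - (-1)) = 58/19.

58/19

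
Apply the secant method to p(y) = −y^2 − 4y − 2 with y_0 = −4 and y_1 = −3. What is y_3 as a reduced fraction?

−24/7

p(−4) = −2, p(−3) = 1. y_2 = (−3) − 1·((−3) − (−4))/(1 − (−2)) = −10/3.
p(−3) = 1, p(−10/3) = 2/9. y_3 = (−10/3) − (2/9)·((−10/3) − (−3))/((2/9) − 1) = −24/7.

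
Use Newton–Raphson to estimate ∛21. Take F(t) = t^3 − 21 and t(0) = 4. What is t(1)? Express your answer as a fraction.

F'(t) = 3t^2.
F(4) = 43, F'(4) = 48, so t(1) = 4 − 43/48 = 149/48.

149/48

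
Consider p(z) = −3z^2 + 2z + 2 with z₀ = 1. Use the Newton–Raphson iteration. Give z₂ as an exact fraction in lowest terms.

107/88

p'(z) = −6z + 2.
p(1) = 1, p'(1) = −4, so z₁ = 1 − 1/(−4) = 5/4.
p(5/4) = −3/16, p'(5/4) = −11/2, so z₂ = (5/4) − (−3/16)/(−11/2) = 107/88.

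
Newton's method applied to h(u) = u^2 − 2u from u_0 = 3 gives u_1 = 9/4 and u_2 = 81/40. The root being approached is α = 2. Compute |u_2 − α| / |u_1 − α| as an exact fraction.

1/10

u_1 − α = 9/4 − 2 = 1/4, so |u_1 − α| = 1/4.
u_2 − α = 81/40 − 2 = 1/40, so |u_2 − α| = 1/40.
Ratio = (1/40) / (1/4) = 1/10.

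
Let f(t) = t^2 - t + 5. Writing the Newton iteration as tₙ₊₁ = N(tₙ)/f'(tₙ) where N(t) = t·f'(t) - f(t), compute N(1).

-4

f'(t) = 2t - 1.
N(t) = t·f'(t) - f(t) = t·(2t - 1) - (t^2 - t + 5) = t^2 - 5.
N(1) = -4.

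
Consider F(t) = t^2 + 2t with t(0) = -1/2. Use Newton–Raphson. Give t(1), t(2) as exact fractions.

t(1) = 1/4, t(2) = 1/40

F'(t) = 2t + 2.
F(-1/2) = -3/4, F'(-1/2) = 1, so t(1) = (-1/2) - (-3/4)/1 = 1/4.
F(1/4) = 9/16, F'(1/4) = 5/2, so t(2) = (1/4) - (9/16)/(5/2) = 1/40.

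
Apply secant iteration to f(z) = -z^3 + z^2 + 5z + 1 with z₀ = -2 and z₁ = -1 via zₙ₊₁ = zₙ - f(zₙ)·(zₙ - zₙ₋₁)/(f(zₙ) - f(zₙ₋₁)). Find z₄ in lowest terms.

-152071/97421

f(-2) = 3, f(-1) = -2. z₂ = (-1) - (-2)·((-1) - (-2))/((-2) - 3) = -7/5.
f(-1) = -2, f(-7/5) = -162/125. z₃ = (-7/5) - (-162/125)·((-7/5) - (-1))/((-162/125) - (-2)) = -47/22.
f(-7/5) = -162/125, f(-47/22) = 49329/10648. z₄ = (-47/22) - (49329/10648)·((-47/22) - (-7/5))/((49329/10648) - (-162/125)) = -152071/97421.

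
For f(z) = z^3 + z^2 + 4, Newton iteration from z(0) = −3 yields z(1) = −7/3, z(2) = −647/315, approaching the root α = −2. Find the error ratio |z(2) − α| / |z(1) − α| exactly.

z(1) − α = −7/3 − (−2) = −7/3 + 2 = −1/3, so |z(1) − α| = 1/3.
z(2) − α = −647/315 − (−2) = −647/315 + 2 = −17/315, so |z(2) − α| = 17/315.
Ratio = (17/315) / (1/3) = 17/105.

17/105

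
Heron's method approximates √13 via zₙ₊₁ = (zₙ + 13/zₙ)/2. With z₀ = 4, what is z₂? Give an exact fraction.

z₁ = (4 + 13/4)/2 = 29/8.
z₂ = (29/8 + 13/(29/8))/2 = 1673/464.

1673/464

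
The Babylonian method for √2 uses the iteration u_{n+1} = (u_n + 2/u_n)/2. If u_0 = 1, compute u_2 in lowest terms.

u_1 = (1 + 2/1)/2 = 3/2.
u_2 = (3/2 + 2/(3/2))/2 = 17/12.

17/12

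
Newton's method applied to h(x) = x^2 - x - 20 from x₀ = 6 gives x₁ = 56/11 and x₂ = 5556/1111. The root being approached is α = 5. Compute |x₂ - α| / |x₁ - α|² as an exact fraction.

x₁ - α = 56/11 - 5 = 1/11, so |x₁ - α| = 1/11.
x₂ - α = 5556/1111 - 5 = 1/1111, so |x₂ - α| = 1/1111.
|x₁ - α|² = 1/121.
Ratio = (1/1111) / (1/121) = 11/101.

11/101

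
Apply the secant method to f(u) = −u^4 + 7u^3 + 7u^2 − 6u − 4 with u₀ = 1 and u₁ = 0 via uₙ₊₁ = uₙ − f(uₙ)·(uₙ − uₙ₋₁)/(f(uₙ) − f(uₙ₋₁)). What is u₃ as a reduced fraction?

686/17

f(1) = 3, f(0) = −4. u₂ = 0 − (−4)·(0 − 1)/((−4) − 3) = 4/7.
f(0) = −4, f(4/7) = −9468/2401. u₃ = (4/7) − (−9468/2401)·((4/7) − 0)/((−9468/2401) − (−4)) = 686/17.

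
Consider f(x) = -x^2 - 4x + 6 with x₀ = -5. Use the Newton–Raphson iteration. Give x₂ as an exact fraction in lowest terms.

-1177/228

f'(x) = -2x - 4.
f(-5) = 1, f'(-5) = 6, so x₁ = (-5) - 1/6 = -31/6.
f(-31/6) = -1/36, f'(-31/6) = 19/3, so x₂ = (-31/6) - (-1/36)/(19/3) = -1177/228.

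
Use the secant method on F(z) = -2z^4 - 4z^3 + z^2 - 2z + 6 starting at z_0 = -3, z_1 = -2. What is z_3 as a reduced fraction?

F(-3) = -33, F(-2) = 14. z_2 = (-2) - 14·((-2) - (-3))/(14 - (-33)) = -108/47.
F(-2) = 14, F(-108/47) = 42197694/4879681. z_3 = (-108/47) - (42197694/4879681)·((-108/47) - (-2))/((42197694/4879681) - 14) = -2592321/932780.

-2592321/932780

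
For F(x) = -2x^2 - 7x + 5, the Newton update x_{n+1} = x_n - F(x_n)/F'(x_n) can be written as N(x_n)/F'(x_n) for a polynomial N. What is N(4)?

F'(x) = -4x - 7.
N(x) = x·F'(x) - F(x) = x·(-4x - 7) - (-2x^2 - 7x + 5) = -2x^2 - 5.
N(4) = -37.

-37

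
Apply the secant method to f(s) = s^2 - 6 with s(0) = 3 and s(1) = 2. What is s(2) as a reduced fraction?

12/5

f(3) = 3, f(2) = -2. s(2) = 2 - (-2)·(2 - 3)/((-2) - 3) = 12/5.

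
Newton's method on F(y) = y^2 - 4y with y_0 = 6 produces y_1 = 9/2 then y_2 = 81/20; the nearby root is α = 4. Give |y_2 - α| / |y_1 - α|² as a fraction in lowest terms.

1/5

y_1 - α = 9/2 - 4 = 1/2, so |y_1 - α| = 1/2.
y_2 - α = 81/20 - 4 = 1/20, so |y_2 - α| = 1/20.
|y_1 - α|² = 1/4.
Ratio = (1/20) / (1/4) = 1/5.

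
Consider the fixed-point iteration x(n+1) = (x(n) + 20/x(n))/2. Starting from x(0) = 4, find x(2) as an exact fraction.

161/36

x(1) = (4 + 20/4)/2 = 9/2.
x(2) = (9/2 + 20/(9/2))/2 = 161/36.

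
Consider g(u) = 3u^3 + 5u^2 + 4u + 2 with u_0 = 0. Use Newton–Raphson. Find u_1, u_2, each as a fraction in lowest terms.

u_1 = -1/2, u_2 = -6/5

g'(u) = 9u^2 + 10u + 4.
g(0) = 2, g'(0) = 4, so u_1 = 0 - 2/4 = -1/2.
g(-1/2) = 7/8, g'(-1/2) = 5/4, so u_2 = (-1/2) - (7/8)/(5/4) = -6/5.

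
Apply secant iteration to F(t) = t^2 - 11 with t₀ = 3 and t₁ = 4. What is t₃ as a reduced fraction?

F(3) = -2, F(4) = 5. t₂ = 4 - 5·(4 - 3)/(5 - (-2)) = 23/7.
F(4) = 5, F(23/7) = -10/49. t₃ = (23/7) - (-10/49)·((23/7) - 4)/((-10/49) - 5) = 169/51.

169/51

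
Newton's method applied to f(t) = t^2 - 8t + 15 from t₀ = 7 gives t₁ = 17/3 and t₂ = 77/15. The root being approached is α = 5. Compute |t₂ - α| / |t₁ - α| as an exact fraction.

1/5

t₁ - α = 17/3 - 5 = 2/3, so |t₁ - α| = 2/3.
t₂ - α = 77/15 - 5 = 2/15, so |t₂ - α| = 2/15.
Ratio = (2/15) / (2/3) = 1/5.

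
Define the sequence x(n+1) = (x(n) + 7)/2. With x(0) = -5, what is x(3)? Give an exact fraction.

x(1) = ((-5) + 7)/2 = 1.
x(2) = (1 + 7)/2 = 4.
x(3) = (4 + 7)/2 = 11/2.

11/2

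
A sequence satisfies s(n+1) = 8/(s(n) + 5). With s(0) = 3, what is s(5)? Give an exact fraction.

952/747

s(1) = 8/(3 + 5) = 1.
s(2) = 8/(1 + 5) = 4/3.
s(3) = 8/(4/3 + 5) = 24/19.
s(4) = 8/(24/19 + 5) = 152/119.
s(5) = 8/(152/119 + 5) = 952/747.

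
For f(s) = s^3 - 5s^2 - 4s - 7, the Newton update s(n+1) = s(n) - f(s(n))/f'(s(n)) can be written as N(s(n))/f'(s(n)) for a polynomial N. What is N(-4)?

-201

f'(s) = 3s^2 - 10s - 4.
N(s) = s·f'(s) - f(s) = s·(3s^2 - 10s - 4) - (s^3 - 5s^2 - 4s - 7) = 2s^3 - 5s^2 + 7.
N(-4) = -201.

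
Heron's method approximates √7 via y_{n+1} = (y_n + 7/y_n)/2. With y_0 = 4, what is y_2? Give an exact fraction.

y_1 = (4 + 7/4)/2 = 23/8.
y_2 = (23/8 + 7/(23/8))/2 = 977/368.

977/368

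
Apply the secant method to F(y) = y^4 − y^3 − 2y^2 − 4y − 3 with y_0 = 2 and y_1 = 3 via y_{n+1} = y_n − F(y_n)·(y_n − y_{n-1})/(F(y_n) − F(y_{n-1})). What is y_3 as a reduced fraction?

F(2) = −11, F(3) = 21. y_2 = 3 − 21·(3 − 2)/(21 − (−11)) = 75/32.
F(3) = 21, F(75/32) = −6355503/1048576. y_3 = (75/32) − (−6355503/1048576)·((75/32) − 3)/((−6355503/1048576) − 21) = 3365529/1351219.

3365529/1351219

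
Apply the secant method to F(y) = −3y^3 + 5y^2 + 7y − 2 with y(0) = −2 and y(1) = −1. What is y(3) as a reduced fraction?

−11342/10501

F(−2) = 28, F(−1) = −1. y(2) = (−1) − (−1)·((−1) − (−2))/((−1) − 28) = −30/29.
F(−1) = −1, F(−30/29) = −13888/24389. y(3) = (−30/29) − (−13888/24389)·((−30/29) − (−1))/((−13888/24389) − (−1)) = −11342/10501.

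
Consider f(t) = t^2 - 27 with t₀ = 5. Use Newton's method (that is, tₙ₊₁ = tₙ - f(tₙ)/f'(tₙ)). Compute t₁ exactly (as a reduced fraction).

26/5

f'(t) = 2t.
f(5) = -2, f'(5) = 10, so t₁ = 5 - (-2)/10 = 26/5.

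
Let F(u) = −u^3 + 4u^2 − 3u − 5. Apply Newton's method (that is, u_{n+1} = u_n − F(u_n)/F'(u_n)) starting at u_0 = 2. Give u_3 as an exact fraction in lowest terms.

1313545/443213

F'(u) = −3u^2 + 8u − 3.
F(2) = −3, F'(2) = 1, so u_1 = 2 − (−3)/1 = 5.
F(5) = −45, F'(5) = −38, so u_2 = 5 − (−45)/(−38) = 145/38.
F(145/38) = −755325/54872, F'(145/38) = −23327/1444, so u_3 = (145/38) − (−755325/54872)/(−23327/1444) = 1313545/443213.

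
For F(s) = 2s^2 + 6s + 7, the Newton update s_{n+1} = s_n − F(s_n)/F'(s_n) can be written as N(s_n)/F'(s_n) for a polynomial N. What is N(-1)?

−5

F'(s) = 4s + 6.
N(s) = s·F'(s) − F(s) = s·(4s + 6) − (2s^2 + 6s + 7) = 2s^2 − 7.
N(-1) = −5.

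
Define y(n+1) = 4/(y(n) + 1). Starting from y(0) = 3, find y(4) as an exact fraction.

12/7

y(1) = 4/(3 + 1) = 1.
y(2) = 4/(1 + 1) = 2.
y(3) = 4/(2 + 1) = 4/3.
y(4) = 4/(4/3 + 1) = 12/7.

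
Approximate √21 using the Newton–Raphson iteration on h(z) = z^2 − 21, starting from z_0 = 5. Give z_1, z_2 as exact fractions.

z_1 = 23/5, z_2 = 527/115

h'(z) = 2z.
h(5) = 4, h'(5) = 10, so z_1 = 5 − 4/10 = 23/5.
h(23/5) = 4/25, h'(23/5) = 46/5, so z_2 = (23/5) − (4/25)/(46/5) = 527/115.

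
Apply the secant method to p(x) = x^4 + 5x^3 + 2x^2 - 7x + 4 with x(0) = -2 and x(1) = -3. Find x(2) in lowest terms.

p(-2) = 2, p(-3) = -11. x(2) = (-3) - (-11)·((-3) - (-2))/((-11) - 2) = -28/13.

-28/13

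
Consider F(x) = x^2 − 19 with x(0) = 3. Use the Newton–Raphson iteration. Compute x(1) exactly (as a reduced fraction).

14/3

F'(x) = 2x.
F(3) = −10, F'(3) = 6, so x(1) = 3 − (−10)/6 = 14/3.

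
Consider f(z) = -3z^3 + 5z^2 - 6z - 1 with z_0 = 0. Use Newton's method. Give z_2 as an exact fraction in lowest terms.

f'(z) = -9z^2 + 10z - 6.
f(0) = -1, f'(0) = -6, so z_1 = 0 - (-1)/(-6) = -1/6.
f(-1/6) = 11/72, f'(-1/6) = -95/12, so z_2 = (-1/6) - (11/72)/(-95/12) = -14/95.

-14/95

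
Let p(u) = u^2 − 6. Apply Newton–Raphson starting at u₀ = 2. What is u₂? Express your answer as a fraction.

49/20

p'(u) = 2u.
p(2) = −2, p'(2) = 4, so u₁ = 2 − (−2)/4 = 5/2.
p(5/2) = 1/4, p'(5/2) = 5, so u₂ = (5/2) − (1/4)/5 = 49/20.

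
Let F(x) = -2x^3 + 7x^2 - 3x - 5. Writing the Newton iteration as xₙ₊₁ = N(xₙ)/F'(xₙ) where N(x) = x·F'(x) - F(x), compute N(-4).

373

F'(x) = -6x^2 + 14x - 3.
N(x) = x·F'(x) - F(x) = x·(-6x^2 + 14x - 3) - (-2x^3 + 7x^2 - 3x - 5) = -4x^3 + 7x^2 + 5.
N(-4) = 373.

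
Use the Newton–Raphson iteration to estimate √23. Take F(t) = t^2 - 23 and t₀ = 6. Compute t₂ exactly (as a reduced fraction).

6793/1416

F'(t) = 2t.
F(6) = 13, F'(6) = 12, so t₁ = 6 - 13/12 = 59/12.
F(59/12) = 169/144, F'(59/12) = 59/6, so t₂ = (59/12) - (169/144)/(59/6) = 6793/1416.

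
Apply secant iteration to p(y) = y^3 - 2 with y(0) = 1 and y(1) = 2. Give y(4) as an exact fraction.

989312/782041

p(1) = -1, p(2) = 6. y(2) = 2 - 6·(2 - 1)/(6 - (-1)) = 8/7.
p(2) = 6, p(8/7) = -174/343. y(3) = (8/7) - (-174/343)·((8/7) - 2)/((-174/343) - 6) = 75/62.
p(8/7) = -174/343, p(75/62) = -54781/238328. y(4) = (75/62) - (-54781/238328)·((75/62) - (8/7))/((-54781/238328) - (-174/343)) = 989312/782041.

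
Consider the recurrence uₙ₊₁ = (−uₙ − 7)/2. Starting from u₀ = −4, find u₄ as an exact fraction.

u₁ = (−(−4) − 7)/2 = −3/2.
u₂ = (−(−3/2) − 7)/2 = −11/4.
u₃ = (−(−11/4) − 7)/2 = −17/8.
u₄ = (−(−17/8) − 7)/2 = −39/16.

−39/16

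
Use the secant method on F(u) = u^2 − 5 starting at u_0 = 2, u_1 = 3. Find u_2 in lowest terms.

11/5

F(2) = −1, F(3) = 4. u_2 = 3 − 4·(3 − 2)/(4 − (−1)) = 11/5.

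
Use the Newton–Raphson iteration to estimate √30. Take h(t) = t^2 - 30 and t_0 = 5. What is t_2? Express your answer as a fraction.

h'(t) = 2t.
h(5) = -5, h'(5) = 10, so t_1 = 5 - (-5)/10 = 11/2.
h(11/2) = 1/4, h'(11/2) = 11, so t_2 = (11/2) - (1/4)/11 = 241/44.

241/44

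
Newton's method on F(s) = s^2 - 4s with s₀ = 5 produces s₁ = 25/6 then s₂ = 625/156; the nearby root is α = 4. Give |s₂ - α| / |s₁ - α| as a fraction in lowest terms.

s₁ - α = 25/6 - 4 = 1/6, so |s₁ - α| = 1/6.
s₂ - α = 625/156 - 4 = 1/156, so |s₂ - α| = 1/156.
Ratio = (1/156) / (1/6) = 1/26.

1/26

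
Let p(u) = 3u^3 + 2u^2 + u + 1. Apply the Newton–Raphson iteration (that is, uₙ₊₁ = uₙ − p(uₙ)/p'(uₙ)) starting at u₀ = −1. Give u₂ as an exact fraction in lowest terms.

−37/47

p'(u) = 9u^2 + 4u + 1.
p(−1) = −1, p'(−1) = 6, so u₁ = (−1) − (−1)/6 = −5/6.
p(−5/6) = −13/72, p'(−5/6) = 47/12, so u₂ = (−5/6) − (−13/72)/(47/12) = −37/47.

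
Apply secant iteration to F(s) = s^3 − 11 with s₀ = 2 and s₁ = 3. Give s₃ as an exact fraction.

16025/7267

F(2) = −3, F(3) = 16. s₂ = 3 − 16·(3 − 2)/(16 − (−3)) = 41/19.
F(3) = 16, F(41/19) = −6528/6859. s₃ = (41/19) − (−6528/6859)·((41/19) − 3)/((−6528/6859) − 16) = 16025/7267.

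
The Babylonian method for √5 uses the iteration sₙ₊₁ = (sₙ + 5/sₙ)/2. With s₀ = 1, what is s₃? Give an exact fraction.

47/21

s₁ = (1 + 5/1)/2 = 3.
s₂ = (3 + 5/3)/2 = 7/3.
s₃ = (7/3 + 5/(7/3))/2 = 47/21.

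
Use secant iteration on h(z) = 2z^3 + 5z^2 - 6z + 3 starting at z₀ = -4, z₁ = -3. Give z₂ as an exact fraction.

h(-4) = -21, h(-3) = 12. z₂ = (-3) - 12·((-3) - (-4))/(12 - (-21)) = -37/11.

-37/11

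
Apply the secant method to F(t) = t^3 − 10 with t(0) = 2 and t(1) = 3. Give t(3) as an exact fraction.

F(2) = −2, F(3) = 17. t(2) = 3 − 17·(3 − 2)/(17 − (−2)) = 40/19.
F(3) = 17, F(40/19) = −4590/6859. t(3) = (40/19) − (−4590/6859)·((40/19) − 3)/((−4590/6859) − 17) = 15250/7129.

15250/7129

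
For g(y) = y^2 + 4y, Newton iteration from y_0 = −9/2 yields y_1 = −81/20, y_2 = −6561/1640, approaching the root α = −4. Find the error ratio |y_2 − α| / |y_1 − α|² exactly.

10/41

y_1 − α = −81/20 − (−4) = −81/20 + 4 = −1/20, so |y_1 − α| = 1/20.
y_2 − α = −6561/1640 − (−4) = −6561/1640 + 4 = −1/1640, so |y_2 − α| = 1/1640.
|y_1 − α|² = 1/400.
Ratio = (1/1640) / (1/400) = 10/41.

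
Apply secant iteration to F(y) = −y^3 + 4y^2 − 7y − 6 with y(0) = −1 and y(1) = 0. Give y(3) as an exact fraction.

F(−1) = 6, F(0) = −6. y(2) = 0 − (−6)·(0 − (−1))/((−6) − 6) = −1/2.
F(0) = −6, F(−1/2) = −11/8. y(3) = (−1/2) − (−11/8)·((−1/2) − 0)/((−11/8) − (−6)) = −24/37.

−24/37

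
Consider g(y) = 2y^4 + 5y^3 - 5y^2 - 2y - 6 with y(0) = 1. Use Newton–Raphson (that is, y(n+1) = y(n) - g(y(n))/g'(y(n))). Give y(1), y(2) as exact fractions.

y(1) = 17/11, y(2) = 954557/701327

g'(y) = 8y^3 + 15y^2 - 10y - 2.
g(1) = -6, g'(1) = 11, so y(1) = 1 - (-6)/11 = 17/11.
g(17/11) = 129312/14641, g'(17/11) = 63757/1331, so y(2) = (17/11) - (129312/14641)/(63757/1331) = 954557/701327.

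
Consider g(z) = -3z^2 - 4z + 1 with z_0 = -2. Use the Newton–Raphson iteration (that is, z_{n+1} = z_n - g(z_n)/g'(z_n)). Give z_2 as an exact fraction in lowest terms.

g'(z) = -6z - 4.
g(-2) = -3, g'(-2) = 8, so z_1 = (-2) - (-3)/8 = -13/8.
g(-13/8) = -27/64, g'(-13/8) = 23/4, so z_2 = (-13/8) - (-27/64)/(23/4) = -571/368.

-571/368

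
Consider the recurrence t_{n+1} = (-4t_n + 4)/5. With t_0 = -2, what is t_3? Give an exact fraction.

t_1 = (-4·(-2) + 4)/5 = 12/5.
t_2 = (-4·(12/5) + 4)/5 = -28/25.
t_3 = (-4·(-28/25) + 4)/5 = 212/125.

212/125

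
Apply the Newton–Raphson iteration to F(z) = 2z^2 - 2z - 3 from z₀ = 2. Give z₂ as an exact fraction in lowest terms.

175/96

F'(z) = 4z - 2.
F(2) = 1, F'(2) = 6, so z₁ = 2 - 1/6 = 11/6.
F(11/6) = 1/18, F'(11/6) = 16/3, so z₂ = (11/6) - (1/18)/(16/3) = 175/96.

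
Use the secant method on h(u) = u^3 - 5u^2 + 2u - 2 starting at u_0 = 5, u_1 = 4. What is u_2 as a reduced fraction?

41/9

h(5) = 8, h(4) = -10. u_2 = 4 - (-10)·(4 - 5)/((-10) - 8) = 41/9.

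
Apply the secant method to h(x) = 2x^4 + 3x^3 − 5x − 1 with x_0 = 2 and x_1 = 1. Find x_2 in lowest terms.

h(2) = 45, h(1) = −1. x_2 = 1 − (−1)·(1 − 2)/((−1) − 45) = 47/46.

47/46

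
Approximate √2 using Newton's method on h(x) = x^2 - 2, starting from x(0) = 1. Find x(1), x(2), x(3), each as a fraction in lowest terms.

x(1) = 3/2, x(2) = 17/12, x(3) = 577/408

h'(x) = 2x.
h(1) = -1, h'(1) = 2, so x(1) = 1 - (-1)/2 = 3/2.
h(3/2) = 1/4, h'(3/2) = 3, so x(2) = (3/2) - (1/4)/3 = 17/12.
h(17/12) = 1/144, h'(17/12) = 17/6, so x(3) = (17/12) - (1/144)/(17/6) = 577/408.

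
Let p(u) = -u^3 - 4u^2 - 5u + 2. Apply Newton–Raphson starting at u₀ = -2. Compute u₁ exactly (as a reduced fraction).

p'(u) = -3u^2 - 8u - 5.
p(-2) = 4, p'(-2) = -1, so u₁ = (-2) - 4/(-1) = 2.

2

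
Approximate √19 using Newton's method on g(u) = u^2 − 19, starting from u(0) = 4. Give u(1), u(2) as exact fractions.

g'(u) = 2u.
g(4) = −3, g'(4) = 8, so u(1) = 4 − (−3)/8 = 35/8.
g(35/8) = 9/64, g'(35/8) = 35/4, so u(2) = (35/8) − (9/64)/(35/4) = 2441/560.

u(1) = 35/8, u(2) = 2441/560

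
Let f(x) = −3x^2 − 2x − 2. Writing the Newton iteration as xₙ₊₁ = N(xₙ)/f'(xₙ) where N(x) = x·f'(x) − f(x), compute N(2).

−10

f'(x) = −6x − 2.
N(x) = x·f'(x) − f(x) = x·(−6x − 2) − (−3x^2 − 2x − 2) = −3x^2 + 2.
N(2) = −10.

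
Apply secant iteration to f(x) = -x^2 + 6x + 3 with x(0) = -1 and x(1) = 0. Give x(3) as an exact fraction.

f(-1) = -4, f(0) = 3. x(2) = 0 - 3·(0 - (-1))/(3 - (-4)) = -3/7.
f(0) = 3, f(-3/7) = 12/49. x(3) = (-3/7) - (12/49)·((-3/7) - 0)/((12/49) - 3) = -7/15.

-7/15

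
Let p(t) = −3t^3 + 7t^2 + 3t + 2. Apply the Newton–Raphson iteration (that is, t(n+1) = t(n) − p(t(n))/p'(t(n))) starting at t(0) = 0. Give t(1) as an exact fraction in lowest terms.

−2/3

p'(t) = −9t^2 + 14t + 3.
p(0) = 2, p'(0) = 3, so t(1) = 0 − 2/3 = −2/3.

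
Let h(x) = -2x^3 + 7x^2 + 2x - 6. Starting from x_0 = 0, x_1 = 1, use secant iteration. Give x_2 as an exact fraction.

h(0) = -6, h(1) = 1. x_2 = 1 - 1·(1 - 0)/(1 - (-6)) = 6/7.

6/7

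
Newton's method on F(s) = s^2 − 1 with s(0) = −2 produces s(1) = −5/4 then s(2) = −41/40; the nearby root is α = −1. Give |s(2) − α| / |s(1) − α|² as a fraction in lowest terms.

s(1) − α = −5/4 − (−1) = −5/4 + 1 = −1/4, so |s(1) − α| = 1/4.
s(2) − α = −41/40 − (−1) = −41/40 + 1 = −1/40, so |s(2) − α| = 1/40.
|s(1) − α|² = 1/16.
Ratio = (1/40) / (1/16) = 2/5.

2/5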